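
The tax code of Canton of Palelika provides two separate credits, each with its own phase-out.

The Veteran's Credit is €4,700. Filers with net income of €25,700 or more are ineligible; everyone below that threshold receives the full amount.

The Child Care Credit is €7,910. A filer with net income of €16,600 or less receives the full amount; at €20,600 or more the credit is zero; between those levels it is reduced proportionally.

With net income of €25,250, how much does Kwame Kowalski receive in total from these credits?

€4,700

Veteran's Credit: €25,250 is below the €25,700 cutoff, so the full €4,700 applies.
Child Care Credit: €25,250 is at or above €20,600, so the credit is €0.
Total: €4,700 + €0 = €4,700.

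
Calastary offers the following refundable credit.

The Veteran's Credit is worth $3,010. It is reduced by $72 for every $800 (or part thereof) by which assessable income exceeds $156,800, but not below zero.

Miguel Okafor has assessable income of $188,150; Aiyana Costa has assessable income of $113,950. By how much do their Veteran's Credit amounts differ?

$2,880

Miguel ($188,150): Veteran's Credit: income exceeds $156,800 by $31,350, which is 40 full-or-partial $800 increments; reduction = 40 × $72 = $2,880, leaving $130.
Aiyana ($113,950): Veteran's Credit: $113,950 is at or below the $156,800 threshold, so the full $3,010 applies.
Difference: |$130 − $3,010| = $2,880.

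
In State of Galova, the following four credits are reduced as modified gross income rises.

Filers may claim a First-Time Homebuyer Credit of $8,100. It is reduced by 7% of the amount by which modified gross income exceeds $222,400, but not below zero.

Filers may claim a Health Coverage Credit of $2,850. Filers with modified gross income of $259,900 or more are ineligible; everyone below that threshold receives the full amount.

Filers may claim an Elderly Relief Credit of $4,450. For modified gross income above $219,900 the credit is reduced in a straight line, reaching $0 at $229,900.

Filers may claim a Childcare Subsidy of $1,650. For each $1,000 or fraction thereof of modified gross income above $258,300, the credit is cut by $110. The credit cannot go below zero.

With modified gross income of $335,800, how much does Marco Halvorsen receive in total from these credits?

$162

First-Time Homebuyer Credit: 7% of the $113,400 excess over $222,400 is $7,938; credit = $8,100 − $7,938 = $162.
Health Coverage Credit: $335,800 meets or exceeds the $259,900 cutoff, so the credit is $0.
Elderly Relief Credit: $335,800 is at or above $229,900, so the credit is $0.
Childcare Subsidy: income exceeds $258,300 by $77,500 → 78 increments × $110 = $8,580 ≥ base, so the credit is $0.
Total: $162 + $0 + $0 + $0 = $162.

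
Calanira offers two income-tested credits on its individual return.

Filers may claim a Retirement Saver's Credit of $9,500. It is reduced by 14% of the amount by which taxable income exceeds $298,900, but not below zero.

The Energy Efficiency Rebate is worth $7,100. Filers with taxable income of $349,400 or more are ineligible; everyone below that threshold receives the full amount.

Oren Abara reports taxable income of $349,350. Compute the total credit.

$9,537

Retirement Saver's Credit: 14% of the $50,450 excess over $298,900 is $7,063; credit = $9,500 − $7,063 = $2,437.
Energy Efficiency Rebate: $349,350 is below the $349,400 cutoff, so the full $7,100 applies.
Total: $2,437 + $7,100 = $9,537.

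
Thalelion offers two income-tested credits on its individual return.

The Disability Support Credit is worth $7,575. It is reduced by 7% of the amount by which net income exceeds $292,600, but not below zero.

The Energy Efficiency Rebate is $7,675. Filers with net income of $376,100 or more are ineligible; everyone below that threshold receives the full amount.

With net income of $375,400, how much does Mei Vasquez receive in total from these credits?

$9,454

Disability Support Credit: 7% of the $82,800 excess over $292,600 is $5,796; credit = $7,575 − $5,796 = $1,779.
Energy Efficiency Rebate: $375,400 is below the $376,100 cutoff, so the full $7,675 applies.
Total: $1,779 + $7,675 = $9,454.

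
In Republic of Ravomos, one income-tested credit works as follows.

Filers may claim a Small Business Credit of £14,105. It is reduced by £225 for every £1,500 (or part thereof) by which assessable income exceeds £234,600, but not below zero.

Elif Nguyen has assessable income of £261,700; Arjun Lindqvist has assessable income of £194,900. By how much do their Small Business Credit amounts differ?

£4,275

Elif (£261,700): Small Business Credit: income exceeds £234,600 by £27,100, which is 19 full-or-partial £1,500 increments; reduction = 19 × £225 = £4,275, leaving £9,830.
Arjun (£194,900): Small Business Credit: £194,900 is at or below the £234,600 threshold, so the full £14,105 applies.
Difference: |£9,830 − £14,105| = £4,275.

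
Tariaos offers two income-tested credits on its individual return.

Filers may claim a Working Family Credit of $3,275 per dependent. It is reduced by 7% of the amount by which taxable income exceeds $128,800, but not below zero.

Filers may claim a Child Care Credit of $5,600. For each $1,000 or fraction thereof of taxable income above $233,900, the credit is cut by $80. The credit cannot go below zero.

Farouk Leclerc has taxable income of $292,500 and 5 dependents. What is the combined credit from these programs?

Working Family Credit: base = 5 × $3,275 = $16,375. 7% of the $163,700 excess over $128,800 is $11,459; credit = $16,375 − $11,459 = $4,916.
Child Care Credit: income exceeds $233,900 by $58,600, which is 59 full-or-partial $1,000 increments; reduction = 59 × $80 = $4,720, leaving $880.
Total: $4,916 + $880 = $5,796.

$5,796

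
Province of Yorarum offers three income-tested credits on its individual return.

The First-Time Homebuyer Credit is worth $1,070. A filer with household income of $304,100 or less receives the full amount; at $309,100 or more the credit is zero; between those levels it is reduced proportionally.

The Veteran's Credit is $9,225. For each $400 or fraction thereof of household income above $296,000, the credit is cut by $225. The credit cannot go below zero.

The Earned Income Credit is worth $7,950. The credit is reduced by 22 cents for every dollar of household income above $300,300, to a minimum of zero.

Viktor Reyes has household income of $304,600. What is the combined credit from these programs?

$12,242

First-Time Homebuyer Credit: $304,600 is $500 into a $5,000 phase-out range, leaving 4,500/5,000 of the credit: $1,070 × 4,500/5,000 = $963.
Veteran's Credit: income exceeds $296,000 by $8,600, which is 22 full-or-partial $400 increments; reduction = 22 × $225 = $4,950, leaving $4,275.
Earned Income Credit: 22% of the $4,300 excess over $300,300 is $946; credit = $7,950 − $946 = $7,004.
Total: $963 + $4,275 + $7,004 = $12,242.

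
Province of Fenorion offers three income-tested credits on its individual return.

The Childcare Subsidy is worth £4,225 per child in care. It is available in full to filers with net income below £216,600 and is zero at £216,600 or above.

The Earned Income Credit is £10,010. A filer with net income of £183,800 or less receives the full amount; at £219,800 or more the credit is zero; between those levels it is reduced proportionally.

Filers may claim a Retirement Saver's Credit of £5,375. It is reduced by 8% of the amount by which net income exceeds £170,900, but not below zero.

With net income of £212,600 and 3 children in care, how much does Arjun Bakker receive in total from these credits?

Childcare Subsidy: base = 3 × £4,225 = £12,675. £212,600 is below the £216,600 cutoff, so the full £12,675 applies.
Earned Income Credit: £212,600 is £28,800 into a £36,000 phase-out range, leaving 7,200/36,000 of the credit: £10,010 × 7,200/36,000 = £2,002.
Retirement Saver's Credit: 8% of the £41,700 excess over £170,900 is £3,336; credit = £5,375 − £3,336 = £2,039.
Total: £12,675 + £2,002 + £2,039 = £16,716.

£16,716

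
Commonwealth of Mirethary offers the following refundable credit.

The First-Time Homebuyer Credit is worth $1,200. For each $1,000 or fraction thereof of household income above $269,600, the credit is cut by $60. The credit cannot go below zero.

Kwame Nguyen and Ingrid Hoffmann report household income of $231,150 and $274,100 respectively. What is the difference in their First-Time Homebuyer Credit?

$300

Kwame ($231,150): First-Time Homebuyer Credit: $231,150 is at or below the $269,600 threshold, so the full $1,200 applies.
Ingrid ($274,100): First-Time Homebuyer Credit: income exceeds $269,600 by $4,500, which is 5 full-or-partial $1,000 increments; reduction = 5 × $60 = $300, leaving $900.
Difference: |$1,200 − $900| = $300.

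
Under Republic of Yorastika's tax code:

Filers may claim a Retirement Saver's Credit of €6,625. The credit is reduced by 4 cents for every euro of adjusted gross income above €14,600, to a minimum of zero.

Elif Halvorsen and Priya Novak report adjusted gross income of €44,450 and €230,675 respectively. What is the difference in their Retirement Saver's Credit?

€5,431

Elif (€44,450): Retirement Saver's Credit: 4% of the €29,850 excess over €14,600 is €1,194; credit = €6,625 − €1,194 = €5,431.
Priya (€230,675): Retirement Saver's Credit: 4% of the €216,075 excess over €14,600 is €8,643 ≥ base, so the credit is €0.
Difference: |€5,431 − €0| = €5,431.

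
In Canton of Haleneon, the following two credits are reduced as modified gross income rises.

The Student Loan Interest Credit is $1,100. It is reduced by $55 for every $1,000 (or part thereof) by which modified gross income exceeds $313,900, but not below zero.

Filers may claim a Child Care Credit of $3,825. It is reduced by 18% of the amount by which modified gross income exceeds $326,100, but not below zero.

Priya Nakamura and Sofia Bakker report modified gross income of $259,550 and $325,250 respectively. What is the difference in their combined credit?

$660

Priya ($259,550): Student Loan Interest Credit: $259,550 is at or below the $313,900 threshold, so the full $1,100 applies. Child Care Credit: $259,550 is at or below the $326,100 threshold, so the full $3,825 applies. total $1,100 + $3,825 = $4,925
Sofia ($325,250): Student Loan Interest Credit: income exceeds $313,900 by $11,350, which is 12 full-or-partial $1,000 increments; reduction = 12 × $55 = $660, leaving $440. Child Care Credit: $325,250 is at or below the $326,100 threshold, so the full $3,825 applies. total $440 + $3,825 = $4,265
Difference: |$4,925 − $4,265| = $660.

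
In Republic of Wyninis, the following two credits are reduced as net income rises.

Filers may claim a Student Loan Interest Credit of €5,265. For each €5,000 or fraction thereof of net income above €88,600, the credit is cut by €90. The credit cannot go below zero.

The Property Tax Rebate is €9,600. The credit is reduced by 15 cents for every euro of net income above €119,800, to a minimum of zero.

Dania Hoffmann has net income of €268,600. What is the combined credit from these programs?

Student Loan Interest Credit: income exceeds €88,600 by €180,000, which is 36 full-or-partial €5,000 increments; reduction = 36 × €90 = €3,240, leaving €2,025.
Property Tax Rebate: 15% of the €148,800 excess over €119,800 is €22,320 ≥ base, so the credit is €0.
Total: €2,025 + €0 = €2,025.

€2,025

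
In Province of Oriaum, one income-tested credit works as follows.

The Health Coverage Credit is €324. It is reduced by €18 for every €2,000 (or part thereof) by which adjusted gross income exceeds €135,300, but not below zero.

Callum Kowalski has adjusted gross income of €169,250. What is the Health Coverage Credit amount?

Health Coverage Credit: income exceeds €135,300 by €33,950, which is 17 full-or-partial €2,000 increments; reduction = 17 × €18 = €306, leaving €18.

€18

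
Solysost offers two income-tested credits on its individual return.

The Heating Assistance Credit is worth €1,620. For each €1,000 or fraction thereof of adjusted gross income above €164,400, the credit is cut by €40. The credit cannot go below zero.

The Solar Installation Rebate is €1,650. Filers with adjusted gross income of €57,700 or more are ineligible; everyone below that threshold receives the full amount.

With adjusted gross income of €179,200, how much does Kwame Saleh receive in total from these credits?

€1,020

Heating Assistance Credit: income exceeds €164,400 by €14,800, which is 15 full-or-partial €1,000 increments; reduction = 15 × €40 = €600, leaving €1,020.
Solar Installation Rebate: €179,200 meets or exceeds the €57,700 cutoff, so the credit is €0.
Total: €1,020 + €0 = €1,020.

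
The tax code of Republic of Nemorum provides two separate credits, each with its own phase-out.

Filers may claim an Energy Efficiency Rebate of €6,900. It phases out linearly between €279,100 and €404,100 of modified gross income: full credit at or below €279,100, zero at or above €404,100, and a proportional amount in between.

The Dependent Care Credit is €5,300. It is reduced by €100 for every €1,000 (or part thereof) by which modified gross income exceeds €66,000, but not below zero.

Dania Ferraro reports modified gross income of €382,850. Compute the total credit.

Energy Efficiency Rebate: €382,850 is €103,750 into a €125,000 phase-out range, leaving 21,250/125,000 of the credit: €6,900 × 21,250/125,000 = €1,173.
Dependent Care Credit: income exceeds €66,000 by €316,850 → 317 increments × €100 = €31,700 ≥ base, so the credit is €0.
Total: €1,173 + €0 = €1,173.

€1,173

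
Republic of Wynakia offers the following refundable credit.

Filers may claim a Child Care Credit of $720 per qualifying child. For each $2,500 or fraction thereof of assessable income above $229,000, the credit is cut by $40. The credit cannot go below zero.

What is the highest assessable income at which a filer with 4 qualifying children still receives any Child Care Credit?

$406,500

Full credit = 4 × $720 = $2,880.
After 71 increments the reduction is 71 × $40 = $2,840, leaving $40; one more increment wipes it out. Increment 71 ends at excess 71 × $2,500 = $177,500, so the highest qualifying income is $229,000 + $177,500 = $406,500.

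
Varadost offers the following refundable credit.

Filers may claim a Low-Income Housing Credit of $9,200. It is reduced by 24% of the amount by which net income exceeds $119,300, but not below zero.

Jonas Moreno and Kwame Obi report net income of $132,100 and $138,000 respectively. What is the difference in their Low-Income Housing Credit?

Jonas ($132,100): Low-Income Housing Credit: 24% of the $12,800 excess over $119,300 is $3,072; credit = $9,200 − $3,072 = $6,128.
Kwame ($138,000): Low-Income Housing Credit: 24% of the $18,700 excess over $119,300 is $4,488; credit = $9,200 − $4,488 = $4,712.
Difference: |$6,128 − $4,712| = $1,416.

$1,416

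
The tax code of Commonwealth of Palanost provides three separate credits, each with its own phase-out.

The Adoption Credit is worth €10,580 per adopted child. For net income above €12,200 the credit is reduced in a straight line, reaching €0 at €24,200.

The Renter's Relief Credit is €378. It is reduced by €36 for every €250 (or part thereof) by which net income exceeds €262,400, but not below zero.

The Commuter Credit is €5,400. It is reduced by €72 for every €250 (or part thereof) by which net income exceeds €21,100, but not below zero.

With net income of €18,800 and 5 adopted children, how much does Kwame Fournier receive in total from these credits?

Adoption Credit: base = 5 × €10,580 = €52,900. €18,800 is €6,600 into a €12,000 phase-out range, leaving 5,400/12,000 of the credit: €52,900 × 5,400/12,000 = €23,805.
Renter's Relief Credit: €18,800 is at or below the €262,400 threshold, so the full €378 applies.
Commuter Credit: €18,800 is at or below the €21,100 threshold, so the full €5,400 applies.
Total: €23,805 + €378 + €5,400 = €29,583.

€29,583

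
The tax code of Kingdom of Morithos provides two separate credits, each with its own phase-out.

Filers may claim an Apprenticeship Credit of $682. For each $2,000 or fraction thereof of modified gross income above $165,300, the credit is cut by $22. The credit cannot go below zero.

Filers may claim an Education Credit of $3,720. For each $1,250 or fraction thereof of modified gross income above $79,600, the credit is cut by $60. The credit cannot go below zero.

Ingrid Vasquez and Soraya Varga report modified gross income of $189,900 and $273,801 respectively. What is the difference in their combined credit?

Ingrid ($189,900): Apprenticeship Credit: income exceeds $165,300 by $24,600, which is 13 full-or-partial $2,000 increments; reduction = 13 × $22 = $286, leaving $396. Education Credit: income exceeds $79,600 by $110,300 → 89 increments × $60 = $5,340 ≥ base, so the credit is $0. total $396 + $0 = $396
Soraya ($273,801): Apprenticeship Credit: income exceeds $165,300 by $108,501 → 55 increments × $22 = $1,210 ≥ base, so the credit is $0. Education Credit: income exceeds $79,600 by $194,201 → 156 increments × $60 = $9,360 ≥ base, so the credit is $0. total $0 + $0 = $0
Difference: |$396 − $0| = $396.

$396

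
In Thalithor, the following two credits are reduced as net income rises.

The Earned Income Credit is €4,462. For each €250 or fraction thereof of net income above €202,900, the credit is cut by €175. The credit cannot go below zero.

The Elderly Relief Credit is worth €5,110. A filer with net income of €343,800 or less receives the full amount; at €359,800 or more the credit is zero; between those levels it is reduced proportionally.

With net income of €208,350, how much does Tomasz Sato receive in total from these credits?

€5,722

Earned Income Credit: income exceeds €202,900 by €5,450, which is 22 full-or-partial €250 increments; reduction = 22 × €175 = €3,850, leaving €612.
Elderly Relief Credit: €208,350 is at or below the €343,800 threshold, so the full €5,110 applies.
Total: €612 + €5,110 = €5,722.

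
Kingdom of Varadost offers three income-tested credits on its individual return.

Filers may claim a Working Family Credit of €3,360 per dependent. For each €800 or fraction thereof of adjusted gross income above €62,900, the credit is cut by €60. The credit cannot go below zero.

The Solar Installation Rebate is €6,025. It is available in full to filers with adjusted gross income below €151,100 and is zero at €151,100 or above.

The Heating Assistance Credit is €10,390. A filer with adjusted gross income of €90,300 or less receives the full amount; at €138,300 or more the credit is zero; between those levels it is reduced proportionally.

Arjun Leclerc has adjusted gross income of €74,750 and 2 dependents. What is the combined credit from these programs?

Working Family Credit: base = 2 × €3,360 = €6,720. income exceeds €62,900 by €11,850, which is 15 full-or-partial €800 increments; reduction = 15 × €60 = €900, leaving €5,820.
Solar Installation Rebate: €74,750 is below the €151,100 cutoff, so the full €6,025 applies.
Heating Assistance Credit: €74,750 is at or below the €90,300 threshold, so the full €10,390 applies.
Total: €5,820 + €6,025 + €10,390 = €22,235.

€22,235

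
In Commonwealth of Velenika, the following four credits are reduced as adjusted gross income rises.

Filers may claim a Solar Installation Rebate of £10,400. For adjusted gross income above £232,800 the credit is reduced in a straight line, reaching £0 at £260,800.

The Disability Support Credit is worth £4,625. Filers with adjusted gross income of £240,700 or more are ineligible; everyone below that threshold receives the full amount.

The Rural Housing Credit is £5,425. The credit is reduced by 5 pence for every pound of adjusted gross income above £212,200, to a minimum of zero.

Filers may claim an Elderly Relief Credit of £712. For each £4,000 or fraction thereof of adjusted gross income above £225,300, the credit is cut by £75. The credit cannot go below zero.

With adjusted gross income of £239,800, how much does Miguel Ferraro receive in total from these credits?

Solar Installation Rebate: £239,800 is £7,000 into a £28,000 phase-out range, leaving 21,000/28,000 of the credit: £10,400 × 21,000/28,000 = £7,800.
Disability Support Credit: £239,800 is below the £240,700 cutoff, so the full £4,625 applies.
Rural Housing Credit: 5% of the £27,600 excess over £212,200 is £1,380; credit = £5,425 − £1,380 = £4,045.
Elderly Relief Credit: income exceeds £225,300 by £14,500, which is 4 full-or-partial £4,000 increments; reduction = 4 × £75 = £300, leaving £412.
Total: £7,800 + £4,625 + £4,045 + £412 = £16,882.

£16,882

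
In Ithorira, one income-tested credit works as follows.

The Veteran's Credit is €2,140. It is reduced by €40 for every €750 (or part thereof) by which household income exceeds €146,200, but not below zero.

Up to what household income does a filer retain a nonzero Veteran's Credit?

€185,950

After 53 increments the reduction is 53 × €40 = €2,120, leaving €20; one more increment wipes it out. Increment 53 ends at excess 53 × €750 = €39,750, so the highest qualifying income is €146,200 + €39,750 = €185,950.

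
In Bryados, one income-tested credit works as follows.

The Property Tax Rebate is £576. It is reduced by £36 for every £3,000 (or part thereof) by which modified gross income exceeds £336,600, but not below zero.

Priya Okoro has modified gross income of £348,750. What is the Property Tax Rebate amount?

£396

Property Tax Rebate: income exceeds £336,600 by £12,150, which is 5 full-or-partial £3,000 increments; reduction = 5 × £36 = £180, leaving £396.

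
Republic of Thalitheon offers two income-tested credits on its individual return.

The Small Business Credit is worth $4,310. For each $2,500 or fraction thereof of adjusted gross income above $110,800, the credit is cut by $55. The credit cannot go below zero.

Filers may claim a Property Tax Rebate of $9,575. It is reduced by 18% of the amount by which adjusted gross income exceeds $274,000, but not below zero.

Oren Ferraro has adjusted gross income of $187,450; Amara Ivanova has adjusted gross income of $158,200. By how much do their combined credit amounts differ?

$660

Oren ($187,450): Small Business Credit: income exceeds $110,800 by $76,650, which is 31 full-or-partial $2,500 increments; reduction = 31 × $55 = $1,705, leaving $2,605. Property Tax Rebate: $187,450 is at or below the $274,000 threshold, so the full $9,575 applies. total $2,605 + $9,575 = $12,180
Amara ($158,200): Small Business Credit: income exceeds $110,800 by $47,400, which is 19 full-or-partial $2,500 increments; reduction = 19 × $55 = $1,045, leaving $3,265. Property Tax Rebate: $158,200 is at or below the $274,000 threshold, so the full $9,575 applies. total $3,265 + $9,575 = $12,840
Difference: |$12,180 − $12,840| = $660.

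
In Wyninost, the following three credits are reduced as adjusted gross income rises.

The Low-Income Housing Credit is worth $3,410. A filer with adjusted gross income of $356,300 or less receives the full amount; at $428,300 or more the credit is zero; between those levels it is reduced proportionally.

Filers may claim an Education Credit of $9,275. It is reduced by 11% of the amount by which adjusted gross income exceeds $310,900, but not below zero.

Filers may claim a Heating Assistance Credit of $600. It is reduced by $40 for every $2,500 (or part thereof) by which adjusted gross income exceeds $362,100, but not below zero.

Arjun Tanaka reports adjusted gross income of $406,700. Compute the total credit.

$1,023

Low-Income Housing Credit: $406,700 is $50,400 into a $72,000 phase-out range, leaving 21,600/72,000 of the credit: $3,410 × 21,600/72,000 = $1,023.
Education Credit: 11% of the $95,800 excess over $310,900 is $10,538 ≥ base, so the credit is $0.
Heating Assistance Credit: income exceeds $362,100 by $44,600 → 18 increments × $40 = $720 ≥ base, so the credit is $0.
Total: $1,023 + $0 + $0 = $1,023.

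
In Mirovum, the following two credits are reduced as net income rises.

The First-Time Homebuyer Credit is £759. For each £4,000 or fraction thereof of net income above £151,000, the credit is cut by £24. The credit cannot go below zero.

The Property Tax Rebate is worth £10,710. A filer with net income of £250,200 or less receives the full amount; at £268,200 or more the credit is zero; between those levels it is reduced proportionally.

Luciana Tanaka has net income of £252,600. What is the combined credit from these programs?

£9,417

First-Time Homebuyer Credit: income exceeds £151,000 by £101,600, which is 26 full-or-partial £4,000 increments; reduction = 26 × £24 = £624, leaving £135.
Property Tax Rebate: £252,600 is £2,400 into a £18,000 phase-out range, leaving 15,600/18,000 of the credit: £10,710 × 15,600/18,000 = £9,282.
Total: £135 + £9,282 = £9,417.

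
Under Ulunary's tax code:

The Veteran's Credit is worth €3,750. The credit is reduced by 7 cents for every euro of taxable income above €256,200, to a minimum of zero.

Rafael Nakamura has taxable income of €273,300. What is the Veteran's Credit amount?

Veteran's Credit: 7% of the €17,100 excess over €256,200 is €1,197; credit = €3,750 − €1,197 = €2,553.

€2,553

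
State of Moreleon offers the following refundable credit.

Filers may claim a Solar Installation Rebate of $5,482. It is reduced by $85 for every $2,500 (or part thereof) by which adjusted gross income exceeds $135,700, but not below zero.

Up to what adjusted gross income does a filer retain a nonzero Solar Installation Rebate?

$295,700

After 64 increments the reduction is 64 × $85 = $5,440, leaving $42; one more increment wipes it out. Increment 64 ends at excess 64 × $2,500 = $160,000, so the highest qualifying income is $135,700 + $160,000 = $295,700.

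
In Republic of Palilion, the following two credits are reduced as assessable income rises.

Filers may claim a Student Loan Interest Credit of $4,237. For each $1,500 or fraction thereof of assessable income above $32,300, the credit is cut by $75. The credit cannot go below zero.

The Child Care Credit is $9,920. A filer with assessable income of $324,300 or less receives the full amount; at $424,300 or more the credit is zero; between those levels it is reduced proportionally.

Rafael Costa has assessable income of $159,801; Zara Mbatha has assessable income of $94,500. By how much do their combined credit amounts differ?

Rafael ($159,801): Student Loan Interest Credit: income exceeds $32,300 by $127,501 → 86 increments × $75 = $6,450 ≥ base, so the credit is $0. Child Care Credit: $159,801 is at or below the $324,300 threshold, so the full $9,920 applies. total $0 + $9,920 = $9,920
Zara ($94,500): Student Loan Interest Credit: income exceeds $32,300 by $62,200, which is 42 full-or-partial $1,500 increments; reduction = 42 × $75 = $3,150, leaving $1,087. Child Care Credit: $94,500 is at or below the $324,300 threshold, so the full $9,920 applies. total $1,087 + $9,920 = $11,007
Difference: |$9,920 − $11,007| = $1,087.

$1,087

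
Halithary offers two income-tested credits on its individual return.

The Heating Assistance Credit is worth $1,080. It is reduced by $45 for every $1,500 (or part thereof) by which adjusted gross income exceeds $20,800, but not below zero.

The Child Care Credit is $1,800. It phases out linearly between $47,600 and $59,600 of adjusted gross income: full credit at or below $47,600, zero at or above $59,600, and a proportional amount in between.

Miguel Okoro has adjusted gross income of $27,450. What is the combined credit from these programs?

$2,655

Heating Assistance Credit: income exceeds $20,800 by $6,650, which is 5 full-or-partial $1,500 increments; reduction = 5 × $45 = $225, leaving $855.
Child Care Credit: $27,450 is at or below the $47,600 threshold, so the full $1,800 applies.
Total: $855 + $1,800 = $2,655.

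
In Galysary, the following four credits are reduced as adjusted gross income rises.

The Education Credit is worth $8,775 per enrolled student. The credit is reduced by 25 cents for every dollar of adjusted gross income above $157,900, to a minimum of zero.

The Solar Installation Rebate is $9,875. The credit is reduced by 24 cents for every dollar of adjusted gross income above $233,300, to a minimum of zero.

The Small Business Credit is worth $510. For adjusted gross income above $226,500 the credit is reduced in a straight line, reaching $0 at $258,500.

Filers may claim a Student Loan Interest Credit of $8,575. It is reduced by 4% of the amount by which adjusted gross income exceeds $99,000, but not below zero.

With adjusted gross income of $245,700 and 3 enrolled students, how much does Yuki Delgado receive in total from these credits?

Education Credit: base = 3 × $8,775 = $26,325. 25% of the $87,800 excess over $157,900 is $21,950; credit = $26,325 − $21,950 = $4,375.
Solar Installation Rebate: 24% of the $12,400 excess over $233,300 is $2,976; credit = $9,875 − $2,976 = $6,899.
Small Business Credit: $245,700 is $19,200 into a $32,000 phase-out range, leaving 12,800/32,000 of the credit: $510 × 12,800/32,000 = $204.
Student Loan Interest Credit: 4% of the $146,700 excess over $99,000 is $5,868; credit = $8,575 − $5,868 = $2,707.
Total: $4,375 + $6,899 + $204 + $2,707 = $14,185.

$14,185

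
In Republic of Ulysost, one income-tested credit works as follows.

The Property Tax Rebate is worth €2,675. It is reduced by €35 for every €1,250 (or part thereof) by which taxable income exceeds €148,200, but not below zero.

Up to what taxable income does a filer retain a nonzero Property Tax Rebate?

€243,200

After 76 increments the reduction is 76 × €35 = €2,660, leaving €15; one more increment wipes it out. Increment 76 ends at excess 76 × €1,250 = €95,000, so the highest qualifying income is €148,200 + €95,000 = €243,200.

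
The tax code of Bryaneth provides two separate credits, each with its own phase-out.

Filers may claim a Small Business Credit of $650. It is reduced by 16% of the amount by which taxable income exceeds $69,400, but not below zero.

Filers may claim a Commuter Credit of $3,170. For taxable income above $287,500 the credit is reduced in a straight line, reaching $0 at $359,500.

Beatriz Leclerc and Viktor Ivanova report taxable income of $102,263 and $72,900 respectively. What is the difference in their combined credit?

$90

Beatriz ($102,263): Small Business Credit: 16% of the $32,863 excess over $69,400 is $5,258.08 ≥ base, so the credit is $0. Commuter Credit: $102,263 is at or below the $287,500 threshold, so the full $3,170 applies. total $0 + $3,170 = $3,170
Viktor ($72,900): Small Business Credit: 16% of the $3,500 excess over $69,400 is $560; credit = $650 − $560 = $90. Commuter Credit: $72,900 is at or below the $287,500 threshold, so the full $3,170 applies. total $90 + $3,170 = $3,260
Difference: |$3,170 − $3,260| = $90.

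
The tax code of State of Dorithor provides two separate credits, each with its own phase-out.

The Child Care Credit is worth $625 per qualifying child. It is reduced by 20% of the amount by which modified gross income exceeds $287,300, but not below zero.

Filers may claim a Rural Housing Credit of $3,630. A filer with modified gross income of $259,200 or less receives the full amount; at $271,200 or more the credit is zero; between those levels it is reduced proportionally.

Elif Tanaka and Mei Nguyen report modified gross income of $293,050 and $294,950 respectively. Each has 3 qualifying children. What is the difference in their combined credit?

$380

Elif ($293,050): Child Care Credit: base = 3 × $625 = $1,875. 20% of the $5,750 excess over $287,300 is $1,150; credit = $1,875 − $1,150 = $725. Rural Housing Credit: $293,050 is at or above $271,200, so the credit is $0. total $725 + $0 = $725
Mei ($294,950): Child Care Credit: base = 3 × $625 = $1,875. 20% of the $7,650 excess over $287,300 is $1,530; credit = $1,875 − $1,530 = $345. Rural Housing Credit: $294,950 is at or above $271,200, so the credit is $0. total $345 + $0 = $345
Difference: |$725 − $345| = $380.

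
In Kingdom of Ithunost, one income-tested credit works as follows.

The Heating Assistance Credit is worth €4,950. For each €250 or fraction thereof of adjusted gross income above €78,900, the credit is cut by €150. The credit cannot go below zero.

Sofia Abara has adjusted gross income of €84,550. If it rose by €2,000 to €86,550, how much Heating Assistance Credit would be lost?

€1,200

At €84,550 — income exceeds €78,900 by €5,650, which is 23 full-or-partial €250 increments; reduction = 23 × €150 = €3,450, leaving €1,500.
At €86,550 — income exceeds €78,900 by €7,650, which is 31 full-or-partial €250 increments; reduction = 31 × €150 = €4,650, leaving €300.
Lost: €1,500 − €300 = €1,200.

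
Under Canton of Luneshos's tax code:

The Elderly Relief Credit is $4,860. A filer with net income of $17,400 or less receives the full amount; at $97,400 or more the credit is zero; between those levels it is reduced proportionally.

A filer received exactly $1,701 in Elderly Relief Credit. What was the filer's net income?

$1,701 is 1,701/4,860 of the full $4,860, so 3,159/4,860 of the $80,000 range has been used: income = $17,400 + $80,000 × 3,159/4,860 = $69,400.

$69,400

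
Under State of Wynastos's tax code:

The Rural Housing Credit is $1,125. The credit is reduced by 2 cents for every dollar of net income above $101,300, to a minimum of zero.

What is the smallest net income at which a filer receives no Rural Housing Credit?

The credit falls by 2% of each dollar above $101,300, so it reaches zero when the excess is $1,125 / 2% = $56,250: income = $101,300 + $56,250 = $157,550.

$157,550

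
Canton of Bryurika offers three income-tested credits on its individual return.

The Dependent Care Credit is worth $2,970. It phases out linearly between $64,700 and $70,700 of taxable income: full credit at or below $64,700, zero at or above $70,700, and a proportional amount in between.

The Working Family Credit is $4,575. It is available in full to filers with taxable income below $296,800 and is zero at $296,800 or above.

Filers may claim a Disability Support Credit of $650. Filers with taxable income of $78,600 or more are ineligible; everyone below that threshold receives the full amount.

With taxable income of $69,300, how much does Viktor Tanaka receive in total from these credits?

$5,918

Dependent Care Credit: $69,300 is $4,600 into a $6,000 phase-out range, leaving 1,400/6,000 of the credit: $2,970 × 1,400/6,000 = $693.
Working Family Credit: $69,300 is below the $296,800 cutoff, so the full $4,575 applies.
Disability Support Credit: $69,300 is below the $78,600 cutoff, so the full $650 applies.
Total: $693 + $4,575 + $650 = $5,918.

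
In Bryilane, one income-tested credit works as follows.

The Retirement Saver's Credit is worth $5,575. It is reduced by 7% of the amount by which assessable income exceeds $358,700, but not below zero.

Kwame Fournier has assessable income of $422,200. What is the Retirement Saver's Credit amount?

Retirement Saver's Credit: 7% of the $63,500 excess over $358,700 is $4,445; credit = $5,575 − $4,445 = $1,130.

$1,130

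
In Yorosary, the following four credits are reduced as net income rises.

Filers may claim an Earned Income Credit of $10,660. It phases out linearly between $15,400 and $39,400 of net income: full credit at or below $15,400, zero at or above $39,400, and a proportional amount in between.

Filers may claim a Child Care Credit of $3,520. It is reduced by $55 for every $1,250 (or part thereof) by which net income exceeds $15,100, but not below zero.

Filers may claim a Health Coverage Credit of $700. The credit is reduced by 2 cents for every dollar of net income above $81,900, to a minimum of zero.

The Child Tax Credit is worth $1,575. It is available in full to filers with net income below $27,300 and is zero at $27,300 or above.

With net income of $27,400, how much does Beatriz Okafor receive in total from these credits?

Earned Income Credit: $27,400 is $12,000 into a $24,000 phase-out range, leaving 12,000/24,000 of the credit: $10,660 × 12,000/24,000 = $5,330.
Child Care Credit: income exceeds $15,100 by $12,300, which is 10 full-or-partial $1,250 increments; reduction = 10 × $55 = $550, leaving $2,970.
Health Coverage Credit: $27,400 is at or below the $81,900 threshold, so the full $700 applies.
Child Tax Credit: $27,400 meets or exceeds the $27,300 cutoff, so the credit is $0.
Total: $5,330 + $2,970 + $700 + $0 = $9,000.

$9,000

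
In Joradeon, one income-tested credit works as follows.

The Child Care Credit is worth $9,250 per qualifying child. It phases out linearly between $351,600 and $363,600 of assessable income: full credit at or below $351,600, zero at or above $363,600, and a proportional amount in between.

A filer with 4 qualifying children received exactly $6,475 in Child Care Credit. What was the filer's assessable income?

$361,500

Full credit = 4 × $9,250 = $37,000.
$6,475 is 6,475/37,000 of the full $37,000, so 30,525/37,000 of the $12,000 range has been used: income = $351,600 + $12,000 × 30,525/37,000 = $361,500.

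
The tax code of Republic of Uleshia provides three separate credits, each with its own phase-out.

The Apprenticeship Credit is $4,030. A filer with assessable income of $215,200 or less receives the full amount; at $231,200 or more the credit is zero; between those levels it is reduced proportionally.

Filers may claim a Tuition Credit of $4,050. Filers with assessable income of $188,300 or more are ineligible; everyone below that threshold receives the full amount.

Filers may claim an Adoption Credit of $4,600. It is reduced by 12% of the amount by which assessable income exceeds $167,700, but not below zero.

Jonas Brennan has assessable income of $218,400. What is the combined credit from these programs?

$3,224

Apprenticeship Credit: $218,400 is $3,200 into a $16,000 phase-out range, leaving 12,800/16,000 of the credit: $4,030 × 12,800/16,000 = $3,224.
Tuition Credit: $218,400 meets or exceeds the $188,300 cutoff, so the credit is $0.
Adoption Credit: 12% of the $50,700 excess over $167,700 is $6,084 ≥ base, so the credit is $0.
Total: $3,224 + $0 + $0 = $3,224.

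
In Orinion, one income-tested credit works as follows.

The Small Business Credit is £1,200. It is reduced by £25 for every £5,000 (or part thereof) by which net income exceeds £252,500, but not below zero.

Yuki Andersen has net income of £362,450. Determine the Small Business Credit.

£650

Small Business Credit: income exceeds £252,500 by £109,950, which is 22 full-or-partial £5,000 increments; reduction = 22 × £25 = £550, leaving £650.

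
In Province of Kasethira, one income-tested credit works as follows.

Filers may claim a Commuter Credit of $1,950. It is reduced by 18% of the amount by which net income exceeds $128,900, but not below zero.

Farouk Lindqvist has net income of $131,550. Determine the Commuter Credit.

Commuter Credit: 18% of the $2,650 excess over $128,900 is $477; credit = $1,950 − $477 = $1,473.

$1,473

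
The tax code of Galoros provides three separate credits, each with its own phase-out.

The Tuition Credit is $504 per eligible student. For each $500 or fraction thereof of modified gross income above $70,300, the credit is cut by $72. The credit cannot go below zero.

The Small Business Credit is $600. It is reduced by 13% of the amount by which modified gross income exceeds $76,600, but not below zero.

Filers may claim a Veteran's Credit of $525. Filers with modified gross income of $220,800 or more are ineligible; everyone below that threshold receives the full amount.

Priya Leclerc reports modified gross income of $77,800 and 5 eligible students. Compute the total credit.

Tuition Credit: base = 5 × $504 = $2,520. income exceeds $70,300 by $7,500, which is 15 full-or-partial $500 increments; reduction = 15 × $72 = $1,080, leaving $1,440.
Small Business Credit: 13% of the $1,200 excess over $76,600 is $156; credit = $600 − $156 = $444.
Veteran's Credit: $77,800 is below the $220,800 cutoff, so the full $525 applies.
Total: $1,440 + $444 + $525 = $2,409.

$2,409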